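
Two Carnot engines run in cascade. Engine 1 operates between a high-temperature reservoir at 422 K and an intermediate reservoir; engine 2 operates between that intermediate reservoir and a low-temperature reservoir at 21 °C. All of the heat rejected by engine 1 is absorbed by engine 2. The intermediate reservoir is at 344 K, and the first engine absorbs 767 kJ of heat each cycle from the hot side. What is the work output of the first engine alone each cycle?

W₁ ≈ 142 kJ

T_C = 21 °C → 21 + 273.15 = 294.15 K.
First-stage efficiency η₁ = 1 − T_m/T_H = 1 − 344.00/422.00 = 0.1848.
W₁ = η₁·Q_H = 0.1848 × 767 = 142 kJ.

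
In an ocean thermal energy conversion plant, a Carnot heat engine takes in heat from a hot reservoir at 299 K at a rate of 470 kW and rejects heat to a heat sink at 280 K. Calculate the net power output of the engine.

η_rev = 1 − T_C/T_H = 1 − 280.00/299.00 = 0.0635.
W = η·Q_H = 0.0635 × 470 = 29.87 kW.

Ẇ ≈ 29.87 kW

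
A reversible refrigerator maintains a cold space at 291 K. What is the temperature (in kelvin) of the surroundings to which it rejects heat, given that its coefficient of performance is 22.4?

T_H ≈ 304 K

COP_R = T_C/(T_H − T_C) ⇒ T_H = T_C·(1 + 1/COP_R) = 291.00 × (1 + 1/22.4) = 304 K.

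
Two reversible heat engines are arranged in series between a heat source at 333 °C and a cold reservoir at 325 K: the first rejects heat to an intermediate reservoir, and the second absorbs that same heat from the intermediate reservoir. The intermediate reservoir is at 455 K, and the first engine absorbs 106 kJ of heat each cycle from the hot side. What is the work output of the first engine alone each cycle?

W₁ ≈ 26.4 kJ

T_H = 333 °C → 333 + 273.15 = 606.15 K.
First-stage efficiency η₁ = 1 − T_m/T_H = 1 − 455.00/606.15 = 0.2494.
W₁ = η₁·Q_H = 0.2494 × 106 = 26.4 kJ.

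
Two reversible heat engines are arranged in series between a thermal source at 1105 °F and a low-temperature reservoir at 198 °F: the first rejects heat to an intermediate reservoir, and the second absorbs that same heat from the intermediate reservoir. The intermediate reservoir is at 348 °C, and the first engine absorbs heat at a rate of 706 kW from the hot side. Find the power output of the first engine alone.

Ẇ₁ ≈ 202 kW

T_H = 1105 °F → (1105 − 32) × 5/9 = 596.11 °C = 869.26 K.
T_C = 198 °F → (198 − 32) × 5/9 = 92.22 °C = 365.37 K.
T_m = 348 °C → 348 + 273.15 = 621.15 K.
First-stage efficiency η₁ = 1 − T_m/T_H = 1 − 621.15/869.26 = 0.2854.
W₁ = η₁·Q_H = 0.2854 × 706 = 202 kW.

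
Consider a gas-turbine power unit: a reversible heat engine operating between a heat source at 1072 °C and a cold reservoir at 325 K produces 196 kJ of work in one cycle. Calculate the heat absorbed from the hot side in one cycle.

Q_H ≈ 258.4 kJ

T_H = 1072 °C → 1072 + 273.15 = 1345.15 K.
Carnot efficiency: η = 1 − T_C/T_H = 1 − 325.00/1345.15 = 0.7584.
Q_H = W/η = 196/0.7584 = 258.4 kJ.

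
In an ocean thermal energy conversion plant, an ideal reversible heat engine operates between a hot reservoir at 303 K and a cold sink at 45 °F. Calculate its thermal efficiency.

η ≈ 0.0747

T_C = 45 °F → (45 − 32) × 5/9 = 7.22 °C = 280.37 K.
η_rev = 1 − T_C/T_H = 1 − 280.37/303.00 = 0.0747.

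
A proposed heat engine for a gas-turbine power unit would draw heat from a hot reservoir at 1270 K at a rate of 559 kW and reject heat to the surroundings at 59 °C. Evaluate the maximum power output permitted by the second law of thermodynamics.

T_C = 59 °C → 59 + 273.15 = 332.15 K.
The second-law ceiling is the Carnot efficiency, η_max = 1 − T_C/T_H = 1 − 332.15/1270.00 = 0.7385.
W_max = η_max · Q_H = 0.7385 × 559 = 413 kW.

Ẇ_max ≈ 413 kW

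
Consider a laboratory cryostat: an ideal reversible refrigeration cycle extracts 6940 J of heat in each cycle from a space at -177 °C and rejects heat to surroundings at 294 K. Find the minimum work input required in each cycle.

T_C = -177 °C → -177 + 273.15 = 96.15 K.
For a reversible refrigerator, COP_R = T_C/(T_H − T_C) = 96.15/197.85 = 0.4860.
W = Q_C/COP_R = 6940/0.4860 = 14300 J.

W_in ≈ 14300 J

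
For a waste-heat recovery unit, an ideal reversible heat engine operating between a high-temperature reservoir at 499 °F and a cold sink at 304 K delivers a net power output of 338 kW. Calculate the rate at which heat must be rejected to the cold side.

T_H = 499 °F → (499 − 32) × 5/9 = 259.44 °C = 532.59 K.
Carnot efficiency: η = 1 − T_C/T_H = 1 − 304.00/532.59 = 0.4292.
Since Q_C/Q_H = T_C/T_H and Q_H = W/η, Q_C = W·T_C/(T_H − T_C) = 338 × 304.00/228.59 = 449.5 kW.

Q̇_C ≈ 449.5 kW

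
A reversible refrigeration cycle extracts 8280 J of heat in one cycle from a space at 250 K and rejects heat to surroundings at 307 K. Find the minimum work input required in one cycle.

For a reversible refrigerator, COP_R = T_C/(T_H − T_C) = 250.00/57.00 = 4.3860.
W = Q_C/COP_R = 8280/4.3860 = 1890 J.

W_in ≈ 1890 J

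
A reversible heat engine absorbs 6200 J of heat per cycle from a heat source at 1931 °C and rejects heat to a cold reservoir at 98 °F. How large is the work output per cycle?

W ≈ 5330 J

T_H = 1931 °C → 1931 + 273.15 = 2204.15 K.
T_C = 98 °F → (98 − 32) × 5/9 = 36.67 °C = 309.82 K.
Since the cycle is reversible, η = 1 − T_C/T_H = 1 − 309.82/2204.15 = 0.8594.
W = η·Q_H = 0.8594 × 6200 = 5330 J.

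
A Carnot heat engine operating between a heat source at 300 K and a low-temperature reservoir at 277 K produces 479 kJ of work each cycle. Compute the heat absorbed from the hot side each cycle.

Q_H ≈ 6248 kJ

For a reversible engine, η = 1 − T_C/T_H = 1 − 277.00/300.00 = 0.0767.
Q_H = W/η = 479/0.0767 = 6248 kJ.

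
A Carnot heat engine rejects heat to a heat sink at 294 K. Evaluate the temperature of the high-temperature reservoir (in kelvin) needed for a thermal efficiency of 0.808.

From η = 1 − T_C/T_H, solving for T_H gives T_H = T_C/(1 − η) = 294.00/(1 − 0.808) = 1530 K.

T_H ≈ 1530 K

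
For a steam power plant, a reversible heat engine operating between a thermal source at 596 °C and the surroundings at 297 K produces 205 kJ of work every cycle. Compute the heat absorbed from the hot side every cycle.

T_H = 596 °C → 596 + 273.15 = 869.15 K.
For a reversible engine, η = 1 − T_C/T_H = 1 − 297.00/869.15 = 0.6583.
Q_H = W/η = 205/0.6583 = 311.4 kJ.

Q_H ≈ 311.4 kJ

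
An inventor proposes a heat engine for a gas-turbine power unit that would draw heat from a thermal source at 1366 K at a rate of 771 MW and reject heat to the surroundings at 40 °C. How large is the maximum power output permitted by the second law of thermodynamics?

Ẇ_max ≈ 594.3 MW

T_C = 40 °C → 40 + 273.15 = 313.15 K.
The second-law ceiling is the Carnot efficiency, η_max = 1 − T_C/T_H = 1 − 313.15/1366.00 = 0.7708.
W_max = η_max · Q_H = 0.7708 × 771 = 594.3 MW.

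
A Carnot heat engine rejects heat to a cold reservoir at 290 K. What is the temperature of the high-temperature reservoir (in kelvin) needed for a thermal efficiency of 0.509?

From η = 1 − T_C/T_H, solving for T_H gives T_H = T_C/(1 − η) = 290.00/(1 − 0.509) = 590.6 K.

T_H ≈ 590.6 K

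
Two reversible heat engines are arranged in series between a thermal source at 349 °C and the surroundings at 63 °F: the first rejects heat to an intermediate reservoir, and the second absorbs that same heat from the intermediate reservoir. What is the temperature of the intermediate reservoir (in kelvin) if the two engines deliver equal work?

T_H = 349 °C → 349 + 273.15 = 622.15 K.
T_C = 63 °F → (63 − 32) × 5/9 = 17.22 °C = 290.37 K.
For reversible stages Q_m = Q_H·(T_m/T_H). Setting W₁ = Q_H(1 − T_m/T_H) equal to W₂ = Q_m(1 − T_C/T_m) = Q_H·(T_m − T_C)/T_H gives T_H − T_m = T_m − T_C, so T_m = (T_H + T_C)/2 = (622.15 + 290.37)/2 = 456 K.

T_m ≈ 456 K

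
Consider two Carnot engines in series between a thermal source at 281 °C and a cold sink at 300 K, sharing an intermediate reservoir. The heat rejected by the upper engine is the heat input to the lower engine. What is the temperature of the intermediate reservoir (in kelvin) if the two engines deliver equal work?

T_H = 281 °C → 281 + 273.15 = 554.15 K.
For reversible stages Q_m = Q_H·(T_m/T_H). Setting W₁ = Q_H(1 − T_m/T_H) equal to W₂ = Q_m(1 − T_C/T_m) = Q_H·(T_m − T_C)/T_H gives T_H − T_m = T_m − T_C, so T_m = (T_H + T_C)/2 = (554.15 + 300.00)/2 = 427.1 K.

T_m ≈ 427.1 K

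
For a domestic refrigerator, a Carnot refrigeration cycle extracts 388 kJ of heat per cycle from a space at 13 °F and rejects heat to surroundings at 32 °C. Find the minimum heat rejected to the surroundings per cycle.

Q_H ≈ 451 kJ

T_H = 32 °C → 32 + 273.15 = 305.15 K.
T_C = 13 °F → (13 − 32) × 5/9 = -10.56 °C = 262.59 K.
For a reversible cycle Q_H/Q_C = T_H/T_C, so Q_H = Q_C·T_H/T_C = 388 × 305.15/262.59 = 451 kJ.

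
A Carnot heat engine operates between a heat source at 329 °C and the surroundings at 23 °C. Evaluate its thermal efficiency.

T_H = 329 °C → 329 + 273.15 = 602.15 K.
T_C = 23 °C → 23 + 273.15 = 296.15 K.
Since the cycle is reversible, η = 1 − T_C/T_H = 1 − 296.15/602.15 = 0.5082.

η ≈ 0.5082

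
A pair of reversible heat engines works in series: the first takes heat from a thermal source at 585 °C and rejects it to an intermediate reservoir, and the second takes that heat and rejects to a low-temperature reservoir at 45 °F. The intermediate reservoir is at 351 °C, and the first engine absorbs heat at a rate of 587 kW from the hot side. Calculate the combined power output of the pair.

T_H = 585 °C → 585 + 273.15 = 858.15 K.
T_C = 45 °F → (45 − 32) × 5/9 = 7.22 °C = 280.37 K.
Two reversible stages in series are equivalent to a single Carnot engine between T_H and T_C, so η_total = 1 − T_C/T_H = 1 − 280.37/858.15 = 0.6733.
W_total = η_total · Q_H = 0.6733 × 587 = 395 kW.

Ẇ_total ≈ 395 kW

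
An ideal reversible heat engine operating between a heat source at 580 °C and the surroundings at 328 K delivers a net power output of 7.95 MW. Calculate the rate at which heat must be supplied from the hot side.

Q̇_H ≈ 12.92 MW

T_H = 580 °C → 580 + 273.15 = 853.15 K.
For a reversible engine, η = 1 − T_C/T_H = 1 − 328.00/853.15 = 0.6155.
Q_H = W/η = 7.95/0.6155 = 12.92 MW.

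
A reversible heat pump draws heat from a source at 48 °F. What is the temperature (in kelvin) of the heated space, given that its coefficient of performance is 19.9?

T_H ≈ 297 K

T_C = 48 °F → (48 − 32) × 5/9 = 8.89 °C = 282.04 K.
COP_HP = T_H/(T_H − T_C) ⇒ T_H = T_C·COP_HP/(COP_HP − 1) = 282.04 × 19.9/(19.9 − 1) = 297 K.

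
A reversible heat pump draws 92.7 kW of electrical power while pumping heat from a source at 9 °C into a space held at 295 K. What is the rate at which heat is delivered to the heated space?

T_C = 9 °C → 9 + 273.15 = 282.15 K.
COP_HP = T_H/(T_H − T_C) = 295.00/12.85 = 22.9572.
Q_H = COP_HP · W = 22.9572 × 92.7 = 2130 kW.

Q̇_H ≈ 2130 kW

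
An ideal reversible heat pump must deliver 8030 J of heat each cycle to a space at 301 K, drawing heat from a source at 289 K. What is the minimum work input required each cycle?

W_in ≈ 320.1 J

The Carnot heat-pump COP is COP_HP = T_H/(T_H − T_C) = 301.00/12.00 = 25.0833.
W = Q_H/COP_HP = 8030/25.0833 = 320.1 J.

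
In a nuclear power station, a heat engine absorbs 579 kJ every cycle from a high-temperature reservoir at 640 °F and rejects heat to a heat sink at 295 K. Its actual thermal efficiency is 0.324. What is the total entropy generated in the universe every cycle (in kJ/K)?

T_H = 640 °F → (640 − 32) × 5/9 = 337.78 °C = 610.93 K.
W = η·Q_H = 0.324 × 579 = 187.6 kJ, so Q_C = Q_H − W = 391.4 kJ.
The hot reservoir loses entropy Q_H/T_H = 579/610.93 = 0.9477 kJ/K; the cold reservoir gains Q_C/T_C = 391.4/295.00 = 1.327 kJ/K.
ΔS_univ = −Q_H/T_H + Q_C/T_C = 0.379 kJ/K (> 0, since η = 0.324 < η_Carnot = 0.517).

ΔS_univ ≈ 0.379 kJ/K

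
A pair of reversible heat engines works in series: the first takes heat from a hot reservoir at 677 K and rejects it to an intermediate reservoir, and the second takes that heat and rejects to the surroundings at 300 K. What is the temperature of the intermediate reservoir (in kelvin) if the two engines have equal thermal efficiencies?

Equal efficiencies require 1 − T_m/T_H = 1 − T_C/T_m, i.e. T_m/T_H = T_C/T_m, so T_m = √(T_H·T_C) = √(677.00 × 300.00) = 451 K.

T_m ≈ 451 K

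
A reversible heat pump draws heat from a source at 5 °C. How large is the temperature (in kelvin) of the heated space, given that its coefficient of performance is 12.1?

T_H ≈ 303 K

T_C = 5 °C → 5 + 273.15 = 278.15 K.
COP_HP = T_H/(T_H − T_C) ⇒ T_H = T_C·COP_HP/(COP_HP − 1) = 278.15 × 12.1/(12.1 − 1) = 303 K.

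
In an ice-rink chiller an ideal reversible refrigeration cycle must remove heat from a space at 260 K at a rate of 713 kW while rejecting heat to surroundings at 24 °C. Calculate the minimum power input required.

T_H = 24 °C → 24 + 273.15 = 297.15 K.
Carnot COP: COP_R = T_C/(T_H − T_C) = 260.00/37.15 = 6.9987.
W = Q_C/COP_R = 713/6.9987 = 102 kW.

Ẇ_in ≈ 102 kW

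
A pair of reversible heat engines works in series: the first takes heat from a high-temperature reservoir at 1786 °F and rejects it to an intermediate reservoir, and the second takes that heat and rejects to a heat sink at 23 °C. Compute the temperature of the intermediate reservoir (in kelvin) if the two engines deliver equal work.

T_H = 1786 °F → (1786 − 32) × 5/9 = 974.44 °C = 1247.59 K.
T_C = 23 °C → 23 + 273.15 = 296.15 K.
For reversible stages Q_m = Q_H·(T_m/T_H). Setting W₁ = Q_H(1 − T_m/T_H) equal to W₂ = Q_m(1 − T_C/T_m) = Q_H·(T_m − T_C)/T_H gives T_H − T_m = T_m − T_C, so T_m = (T_H + T_C)/2 = (1247.59 + 296.15)/2 = 771.9 K.

T_m ≈ 771.9 K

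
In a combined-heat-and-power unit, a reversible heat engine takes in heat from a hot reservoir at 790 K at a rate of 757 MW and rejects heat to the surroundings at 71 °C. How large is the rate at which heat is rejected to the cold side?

T_C = 71 °C → 71 + 273.15 = 344.15 K.
Since the cycle is reversible, η = 1 − T_C/T_H = 1 − 344.15/790.00 = 0.5644.
For a reversible cycle Q_C/Q_H = T_C/T_H, so Q_C = 757 × 344.15/790.00 = 330 MW.

Q̇_C ≈ 330 MW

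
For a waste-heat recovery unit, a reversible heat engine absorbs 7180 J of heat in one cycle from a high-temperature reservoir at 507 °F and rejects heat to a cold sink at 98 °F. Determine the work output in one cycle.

T_H = 507 °F → (507 − 32) × 5/9 = 263.89 °C = 537.04 K.
T_C = 98 °F → (98 − 32) × 5/9 = 36.67 °C = 309.82 K.
Since the cycle is reversible, η = 1 − T_C/T_H = 1 − 309.82/537.04 = 0.4231.
W = η·Q_H = 0.4231 × 7180 = 3040 J.

W ≈ 3040 J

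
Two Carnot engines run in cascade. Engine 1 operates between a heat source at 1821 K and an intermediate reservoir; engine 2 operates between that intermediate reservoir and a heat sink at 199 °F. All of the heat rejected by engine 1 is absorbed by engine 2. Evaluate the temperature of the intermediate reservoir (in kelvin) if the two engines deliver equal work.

T_C = 199 °F → (199 − 32) × 5/9 = 92.78 °C = 365.93 K.
For reversible stages Q_m = Q_H·(T_m/T_H). Setting W₁ = Q_H(1 − T_m/T_H) equal to W₂ = Q_m(1 − T_C/T_m) = Q_H·(T_m − T_C)/T_H gives T_H − T_m = T_m − T_C, so T_m = (T_H + T_C)/2 = (1821.00 + 365.93)/2 = 1090 K.

T_m ≈ 1090 K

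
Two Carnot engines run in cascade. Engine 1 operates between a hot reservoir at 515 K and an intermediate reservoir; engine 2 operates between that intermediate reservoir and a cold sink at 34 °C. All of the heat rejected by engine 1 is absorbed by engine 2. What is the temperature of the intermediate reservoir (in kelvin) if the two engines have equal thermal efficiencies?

T_C = 34 °C → 34 + 273.15 = 307.15 K.
Equal efficiencies require 1 − T_m/T_H = 1 − T_C/T_m, i.e. T_m/T_H = T_C/T_m, so T_m = √(T_H·T_C) = √(515.00 × 307.15) = 398 K.

T_m ≈ 398 K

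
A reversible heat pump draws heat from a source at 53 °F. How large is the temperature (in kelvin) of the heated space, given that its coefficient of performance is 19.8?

T_C = 53 °F → (53 − 32) × 5/9 = 11.67 °C = 284.82 K.
COP_HP = T_H/(T_H − T_C) ⇒ T_H = T_C·COP_HP/(COP_HP − 1) = 284.82 × 19.8/(19.8 − 1) = 300 K.

T_H ≈ 300 K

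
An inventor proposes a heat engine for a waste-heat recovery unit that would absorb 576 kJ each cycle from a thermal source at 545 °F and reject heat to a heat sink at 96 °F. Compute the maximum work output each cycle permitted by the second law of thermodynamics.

T_H = 545 °F → (545 − 32) × 5/9 = 285.00 °C = 558.15 K.
T_C = 96 °F → (96 − 32) × 5/9 = 35.56 °C = 308.71 K.
By the Carnot theorem, η_max = 1 − T_C/T_H = 1 − 308.71/558.15 = 0.4469.
W_max = η_max · Q_H = 0.4469 × 576 = 257 kJ.

W_max ≈ 257 kJ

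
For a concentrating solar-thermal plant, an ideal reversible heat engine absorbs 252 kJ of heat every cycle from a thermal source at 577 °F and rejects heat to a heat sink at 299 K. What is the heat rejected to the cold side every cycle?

Q_C ≈ 130.8 kJ

T_H = 577 °F → (577 − 32) × 5/9 = 302.78 °C = 575.93 K.
Since the cycle is reversible, η = 1 − T_C/T_H = 1 − 299.00/575.93 = 0.4808.
For a reversible cycle Q_C/Q_H = T_C/T_H, so Q_C = 252 × 299.00/575.93 = 130.8 kJ.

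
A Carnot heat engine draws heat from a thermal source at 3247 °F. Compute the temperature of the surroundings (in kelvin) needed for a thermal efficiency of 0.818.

T_C ≈ 374.8 K

T_H = 3247 °F → (3247 − 32) × 5/9 = 1786.11 °C = 2059.26 K.
From η = 1 − T_C/T_H, T_C = T_H·(1 − η) = 2059.26 × (1 − 0.818) = 374.8 K.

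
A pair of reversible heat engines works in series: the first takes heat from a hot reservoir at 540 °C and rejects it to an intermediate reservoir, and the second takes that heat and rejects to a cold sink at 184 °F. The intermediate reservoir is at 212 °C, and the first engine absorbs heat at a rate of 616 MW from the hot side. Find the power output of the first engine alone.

Ẇ₁ ≈ 248 MW

T_H = 540 °C → 540 + 273.15 = 813.15 K.
T_C = 184 °F → (184 − 32) × 5/9 = 84.44 °C = 357.59 K.
T_m = 212 °C → 212 + 273.15 = 485.15 K.
First-stage efficiency η₁ = 1 − T_m/T_H = 1 − 485.15/813.15 = 0.4034.
W₁ = η₁·Q_H = 0.4034 × 616 = 248 MW.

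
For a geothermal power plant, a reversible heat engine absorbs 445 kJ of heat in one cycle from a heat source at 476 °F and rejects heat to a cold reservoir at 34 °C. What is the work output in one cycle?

W ≈ 182 kJ

T_H = 476 °F → (476 − 32) × 5/9 = 246.67 °C = 519.82 K.
T_C = 34 °C → 34 + 273.15 = 307.15 K.
Since the cycle is reversible, η = 1 − T_C/T_H = 1 − 307.15/519.82 = 0.4091.
W = η·Q_H = 0.4091 × 445 = 182 kJ.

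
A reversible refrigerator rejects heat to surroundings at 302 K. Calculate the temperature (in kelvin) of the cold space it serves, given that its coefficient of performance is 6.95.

T_C ≈ 264.0 K

COP_R = T_C/(T_H − T_C) ⇒ T_C = T_H·COP_R/(1 + COP_R) = 302.00 × 6.95/(1 + 6.95) = 264.0 K.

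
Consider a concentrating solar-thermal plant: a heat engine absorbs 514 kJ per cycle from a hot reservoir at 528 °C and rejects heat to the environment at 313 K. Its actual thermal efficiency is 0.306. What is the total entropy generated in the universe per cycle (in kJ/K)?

ΔS_univ ≈ 0.4981 kJ/K

T_H = 528 °C → 528 + 273.15 = 801.15 K.
W = η·Q_H = 0.306 × 514 = 157.3 kJ, so Q_C = Q_H − W = 356.7 kJ.
Reservoir entropy changes: ΔS_H = −Q_H/T_H = −514/801.15 = -0.6416 kJ/K and ΔS_C = +Q_C/T_C = 356.7/313.00 = 1.140 kJ/K.
ΔS_univ = −Q_H/T_H + Q_C/T_C = 0.4981 kJ/K (> 0, since η = 0.306 < η_Carnot = 0.609).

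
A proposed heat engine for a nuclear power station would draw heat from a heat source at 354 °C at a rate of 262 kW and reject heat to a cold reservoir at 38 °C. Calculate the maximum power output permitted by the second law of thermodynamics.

T_H = 354 °C → 354 + 273.15 = 627.15 K.
T_C = 38 °C → 38 + 273.15 = 311.15 K.
The upper bound on efficiency is η_max = 1 − T_C/T_H = 1 − 311.15/627.15 = 0.5039.
W_max = η_max · Q_H = 0.5039 × 262 = 132.0 kW.

Ẇ_max ≈ 132.0 kW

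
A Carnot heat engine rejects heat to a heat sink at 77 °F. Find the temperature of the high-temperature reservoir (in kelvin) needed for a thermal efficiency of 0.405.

T_H ≈ 501.1 K

T_C = 77 °F → (77 − 32) × 5/9 = 25.00 °C = 298.15 K.
From η = 1 − T_C/T_H, solving for T_H gives T_H = T_C/(1 − η) = 298.15/(1 − 0.405) = 501.1 K.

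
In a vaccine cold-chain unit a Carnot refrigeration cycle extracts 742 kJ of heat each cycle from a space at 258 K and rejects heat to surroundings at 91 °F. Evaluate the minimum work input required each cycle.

T_H = 91 °F → (91 − 32) × 5/9 = 32.78 °C = 305.93 K.
Carnot COP: COP_R = T_C/(T_H − T_C) = 258.00/47.93 = 5.3831.
W = Q_C/COP_R = 742/5.3831 = 138 kJ.

W_in ≈ 138 kJ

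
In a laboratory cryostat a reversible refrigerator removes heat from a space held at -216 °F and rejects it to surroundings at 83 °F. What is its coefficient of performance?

T_H = 83 °F → (83 − 32) × 5/9 = 28.33 °C = 301.48 K.
T_C = -216 °F → (-216 − 32) × 5/9 = -137.78 °C = 135.37 K.
Carnot COP: COP_R = T_C/(T_H − T_C) = 135.37/(301.48 − 135.37) = 0.8149.

COP_R ≈ 0.8149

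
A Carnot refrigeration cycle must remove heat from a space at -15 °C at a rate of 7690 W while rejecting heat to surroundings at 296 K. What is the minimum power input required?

Ẇ_in ≈ 1130 W

T_C = -15 °C → -15 + 273.15 = 258.15 K.
For a reversible refrigerator, COP_R = T_C/(T_H − T_C) = 258.15/37.85 = 6.8203.
W = Q_C/COP_R = 7690/6.8203 = 1130 W.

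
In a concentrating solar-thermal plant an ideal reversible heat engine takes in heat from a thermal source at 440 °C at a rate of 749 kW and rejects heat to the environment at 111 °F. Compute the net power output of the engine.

T_H = 440 °C → 440 + 273.15 = 713.15 K.
T_C = 111 °F → (111 − 32) × 5/9 = 43.89 °C = 317.04 K.
η_rev = 1 − T_C/T_H = 1 − 317.04/713.15 = 0.5554.
W = η·Q_H = 0.5554 × 749 = 416 kW.

Ẇ ≈ 416 kW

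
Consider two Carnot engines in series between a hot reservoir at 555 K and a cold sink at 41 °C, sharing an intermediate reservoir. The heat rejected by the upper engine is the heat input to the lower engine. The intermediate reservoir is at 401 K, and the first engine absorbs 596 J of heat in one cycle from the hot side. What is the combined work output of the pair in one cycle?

W_total ≈ 259 J

T_C = 41 °C → 41 + 273.15 = 314.15 K.
Two reversible stages in series are equivalent to a single Carnot engine between T_H and T_C, so η_total = 1 − T_C/T_H = 1 − 314.15/555.00 = 0.4340.
W_total = η_total · Q_H = 0.4340 × 596 = 259 J.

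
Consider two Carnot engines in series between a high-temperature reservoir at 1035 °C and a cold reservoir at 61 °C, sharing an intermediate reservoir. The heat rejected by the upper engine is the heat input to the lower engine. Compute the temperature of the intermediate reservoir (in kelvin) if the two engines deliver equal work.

T_m ≈ 821 K

T_H = 1035 °C → 1035 + 273.15 = 1308.15 K.
T_C = 61 °C → 61 + 273.15 = 334.15 K.
For reversible stages Q_m = Q_H·(T_m/T_H). Setting W₁ = Q_H(1 − T_m/T_H) equal to W₂ = Q_m(1 − T_C/T_m) = Q_H·(T_m − T_C)/T_H gives T_H − T_m = T_m − T_C, so T_m = (T_H + T_C)/2 = (1308.15 + 334.15)/2 = 821 K.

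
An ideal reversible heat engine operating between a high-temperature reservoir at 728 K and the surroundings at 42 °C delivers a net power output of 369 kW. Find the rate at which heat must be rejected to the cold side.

T_C = 42 °C → 42 + 273.15 = 315.15 K.
The Carnot efficiency is η = 1 − T_C/T_H = 1 − 315.15/728.00 = 0.5671.
Since Q_C/Q_H = T_C/T_H and Q_H = W/η, Q_C = W·T_C/(T_H − T_C) = 369 × 315.15/412.85 = 282 kW.

Q̇_C ≈ 282 kW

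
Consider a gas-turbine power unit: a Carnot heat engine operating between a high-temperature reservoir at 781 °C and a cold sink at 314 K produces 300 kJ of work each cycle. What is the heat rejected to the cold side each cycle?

T_H = 781 °C → 781 + 273.15 = 1054.15 K.
The Carnot efficiency is η = 1 − T_C/T_H = 1 − 314.00/1054.15 = 0.7021.
Since Q_C/Q_H = T_C/T_H and Q_H = W/η, Q_C = W·T_C/(T_H − T_C) = 300 × 314.00/740.15 = 127 kJ.

Q_C ≈ 127 kJ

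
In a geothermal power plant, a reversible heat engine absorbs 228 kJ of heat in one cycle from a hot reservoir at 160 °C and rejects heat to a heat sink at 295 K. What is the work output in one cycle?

W ≈ 72.7 kJ

T_H = 160 °C → 160 + 273.15 = 433.15 K.
The Carnot efficiency is η = 1 − T_C/T_H = 1 − 295.00/433.15 = 0.3189.
W = η·Q_H = 0.3189 × 228 = 72.7 kJ.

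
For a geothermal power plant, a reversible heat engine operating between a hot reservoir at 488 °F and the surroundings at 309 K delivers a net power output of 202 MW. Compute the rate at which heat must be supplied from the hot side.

T_H = 488 °F → (488 − 32) × 5/9 = 253.33 °C = 526.48 K.
Since the cycle is reversible, η = 1 − T_C/T_H = 1 − 309.00/526.48 = 0.4131.
Q_H = W/η = 202/0.4131 = 489.0 MW.

Q̇_H ≈ 489.0 MW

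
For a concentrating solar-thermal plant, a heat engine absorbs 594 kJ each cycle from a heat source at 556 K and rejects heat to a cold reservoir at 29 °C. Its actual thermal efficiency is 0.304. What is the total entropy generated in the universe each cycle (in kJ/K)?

T_C = 29 °C → 29 + 273.15 = 302.15 K.
W = η·Q_H = 0.304 × 594 = 180.6 kJ, so Q_C = Q_H − W = 413.4 kJ.
Entropy balance on the reservoirs: −Q_H/T_H = -1.068 kJ/K, +Q_C/T_C = 1.368 kJ/K.
ΔS_univ = −Q_H/T_H + Q_C/T_C = 0.2999 kJ/K (> 0, since η = 0.304 < η_Carnot = 0.457).

ΔS_univ ≈ 0.2999 kJ/K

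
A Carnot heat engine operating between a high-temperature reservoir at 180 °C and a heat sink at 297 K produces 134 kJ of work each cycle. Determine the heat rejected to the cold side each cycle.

Q_C ≈ 255 kJ

T_H = 180 °C → 180 + 273.15 = 453.15 K.
Since the cycle is reversible, η = 1 − T_C/T_H = 1 − 297.00/453.15 = 0.3446.
Since Q_C/Q_H = T_C/T_H and Q_H = W/η, Q_C = W·T_C/(T_H − T_C) = 134 × 297.00/156.15 = 255 kJ.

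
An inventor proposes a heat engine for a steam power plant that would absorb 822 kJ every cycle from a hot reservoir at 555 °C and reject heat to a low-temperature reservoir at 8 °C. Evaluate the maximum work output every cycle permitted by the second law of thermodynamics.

W_max ≈ 543 kJ

T_H = 555 °C → 555 + 273.15 = 828.15 K.
T_C = 8 °C → 8 + 273.15 = 281.15 K.
By the Carnot theorem, η_max = 1 − T_C/T_H = 1 − 281.15/828.15 = 0.6605.
W_max = η_max · Q_H = 0.6605 × 822 = 543 kJ.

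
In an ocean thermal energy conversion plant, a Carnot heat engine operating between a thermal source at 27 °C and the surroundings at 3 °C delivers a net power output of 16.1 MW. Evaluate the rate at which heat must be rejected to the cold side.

Q̇_C ≈ 185 MW

T_H = 27 °C → 27 + 273.15 = 300.15 K.
T_C = 3 °C → 3 + 273.15 = 276.15 K.
Since the cycle is reversible, η = 1 − T_C/T_H = 1 − 276.15/300.15 = 0.0800.
Since Q_C/Q_H = T_C/T_H and Q_H = W/η, Q_C = W·T_C/(T_H − T_C) = 16.1 × 276.15/24.00 = 185 MW.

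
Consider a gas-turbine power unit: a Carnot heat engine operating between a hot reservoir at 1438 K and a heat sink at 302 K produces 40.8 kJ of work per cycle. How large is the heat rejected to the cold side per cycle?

Q_C ≈ 10.8 kJ

η_rev = 1 − T_C/T_H = 1 − 302.00/1438.00 = 0.7900.
Since Q_C/Q_H = T_C/T_H and Q_H = W/η, Q_C = W·T_C/(T_H − T_C) = 40.8 × 302.00/1136.00 = 10.8 kJ.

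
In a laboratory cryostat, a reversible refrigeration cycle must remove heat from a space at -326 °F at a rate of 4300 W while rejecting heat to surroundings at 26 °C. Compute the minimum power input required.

T_H = 26 °C → 26 + 273.15 = 299.15 K.
T_C = -326 °F → (-326 − 32) × 5/9 = -198.89 °C = 74.26 K.
For a reversible refrigerator, COP_R = T_C/(T_H − T_C) = 74.26/224.89 = 0.3302.
W = Q_C/COP_R = 4300/0.3302 = 13020 W.

Ẇ_in ≈ 13020 W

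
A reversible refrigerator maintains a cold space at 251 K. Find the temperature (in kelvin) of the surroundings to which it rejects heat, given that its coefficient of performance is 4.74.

T_H ≈ 304 K

COP_R = T_C/(T_H − T_C) ⇒ T_H = T_C·(1 + 1/COP_R) = 251.00 × (1 + 1/4.74) = 304 K.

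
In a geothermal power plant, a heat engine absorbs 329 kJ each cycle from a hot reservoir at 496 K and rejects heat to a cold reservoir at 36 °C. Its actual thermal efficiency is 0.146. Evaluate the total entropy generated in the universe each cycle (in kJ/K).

T_C = 36 °C → 36 + 273.15 = 309.15 K.
W = η·Q_H = 0.146 × 329 = 48.03 kJ, so Q_C = Q_H − W = 281.0 kJ.
Entropy balance on the reservoirs: −Q_H/T_H = -0.6633 kJ/K, +Q_C/T_C = 0.9088 kJ/K.
ΔS_univ = −Q_H/T_H + Q_C/T_C = 0.246 kJ/K (> 0, since η = 0.146 < η_Carnot = 0.377).

ΔS_univ ≈ 0.246 kJ/K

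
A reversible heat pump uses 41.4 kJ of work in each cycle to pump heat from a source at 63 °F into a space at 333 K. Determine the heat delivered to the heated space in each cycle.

T_C = 63 °F → (63 − 32) × 5/9 = 17.22 °C = 290.37 K.
For a reversible heat pump, COP_HP = T_H/(T_H − T_C) = 333.00/42.63 = 7.8118.
Q_H = COP_HP · W = 7.8118 × 41.4 = 323.4 kJ.

Q_H ≈ 323.4 kJ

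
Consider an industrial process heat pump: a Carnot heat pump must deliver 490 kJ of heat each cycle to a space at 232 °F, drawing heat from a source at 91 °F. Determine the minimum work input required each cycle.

W_in ≈ 99.89 kJ

T_H = 232 °F → (232 − 32) × 5/9 = 111.11 °C = 384.26 K.
T_C = 91 °F → (91 − 32) × 5/9 = 32.78 °C = 305.93 K.
For a reversible heat pump, COP_HP = T_H/(T_H − T_C) = 384.26/78.33 = 4.9055.
W = Q_H/COP_HP = 490/4.9055 = 99.89 kJ.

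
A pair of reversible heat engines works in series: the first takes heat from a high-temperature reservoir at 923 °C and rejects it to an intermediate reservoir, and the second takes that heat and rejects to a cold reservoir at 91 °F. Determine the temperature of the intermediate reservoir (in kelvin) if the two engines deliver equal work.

T_m ≈ 751 K

T_H = 923 °C → 923 + 273.15 = 1196.15 K.
T_C = 91 °F → (91 − 32) × 5/9 = 32.78 °C = 305.93 K.
For reversible stages Q_m = Q_H·(T_m/T_H). Setting W₁ = Q_H(1 − T_m/T_H) equal to W₂ = Q_m(1 − T_C/T_m) = Q_H·(T_m − T_C)/T_H gives T_H − T_m = T_m − T_C, so T_m = (T_H + T_C)/2 = (1196.15 + 305.93)/2 = 751 K.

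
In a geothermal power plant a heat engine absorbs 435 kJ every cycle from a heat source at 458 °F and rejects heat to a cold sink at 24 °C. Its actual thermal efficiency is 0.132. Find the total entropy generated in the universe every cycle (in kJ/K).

ΔS_univ ≈ 0.4174 kJ/K

T_H = 458 °F → (458 − 32) × 5/9 = 236.67 °C = 509.82 K.
T_C = 24 °C → 24 + 273.15 = 297.15 K.
W = η·Q_H = 0.132 × 435 = 57.42 kJ, so Q_C = Q_H − W = 377.6 kJ.
Reservoir entropy changes: ΔS_H = −Q_H/T_H = −435/509.82 = -0.8532 kJ/K and ΔS_C = +Q_C/T_C = 377.6/297.15 = 1.271 kJ/K.
ΔS_univ = −Q_H/T_H + Q_C/T_C = 0.4174 kJ/K (> 0, since η = 0.132 < η_Carnot = 0.417).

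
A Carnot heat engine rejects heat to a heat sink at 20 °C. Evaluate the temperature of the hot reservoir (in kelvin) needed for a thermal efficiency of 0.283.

T_C = 20 °C → 20 + 273.15 = 293.15 K.
From η = 1 − T_C/T_H, solving for T_H gives T_H = T_C/(1 − η) = 293.15/(1 − 0.283) = 409 K.

T_H ≈ 409 K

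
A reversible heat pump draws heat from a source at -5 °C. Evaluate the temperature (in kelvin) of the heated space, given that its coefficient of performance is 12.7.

T_H ≈ 291 K

T_C = -5 °C → -5 + 273.15 = 268.15 K.
COP_HP = T_H/(T_H − T_C) ⇒ T_H = T_C·COP_HP/(COP_HP − 1) = 268.15 × 12.7/(12.7 − 1) = 291 K.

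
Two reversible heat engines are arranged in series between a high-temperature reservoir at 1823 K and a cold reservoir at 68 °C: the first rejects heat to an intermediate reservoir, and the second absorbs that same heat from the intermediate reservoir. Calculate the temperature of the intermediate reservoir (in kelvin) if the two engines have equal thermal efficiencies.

T_m ≈ 789 K

T_C = 68 °C → 68 + 273.15 = 341.15 K.
Equal efficiencies require 1 − T_m/T_H = 1 − T_C/T_m, i.e. T_m/T_H = T_C/T_m, so T_m = √(T_H·T_C) = √(1823.00 × 341.15) = 789 K.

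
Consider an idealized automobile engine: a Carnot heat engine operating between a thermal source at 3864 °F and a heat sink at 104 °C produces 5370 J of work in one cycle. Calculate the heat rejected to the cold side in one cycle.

Q_C ≈ 1000 J

T_H = 3864 °F → (3864 − 32) × 5/9 = 2128.89 °C = 2402.04 K.
T_C = 104 °C → 104 + 273.15 = 377.15 K.
Since the cycle is reversible, η = 1 − T_C/T_H = 1 − 377.15/2402.04 = 0.8430.
Since Q_C/Q_H = T_C/T_H and Q_H = W/η, Q_C = W·T_C/(T_H − T_C) = 5370 × 377.15/2024.89 = 1000 J.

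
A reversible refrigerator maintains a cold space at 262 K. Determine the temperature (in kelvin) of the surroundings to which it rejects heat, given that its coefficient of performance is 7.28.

COP_R = T_C/(T_H − T_C) ⇒ T_H = T_C·(1 + 1/COP_R) = 262.00 × (1 + 1/7.28) = 298 K.

T_H ≈ 298 K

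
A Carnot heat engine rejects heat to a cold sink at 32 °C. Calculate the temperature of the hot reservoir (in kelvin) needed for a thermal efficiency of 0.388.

T_C = 32 °C → 32 + 273.15 = 305.15 K.
From η = 1 − T_C/T_H, solving for T_H gives T_H = T_C/(1 − η) = 305.15/(1 − 0.388) = 499 K.

T_H ≈ 499 K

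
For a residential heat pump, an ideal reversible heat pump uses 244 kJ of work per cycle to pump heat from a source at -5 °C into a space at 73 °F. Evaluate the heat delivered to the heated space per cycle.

Q_H ≈ 2600 kJ

T_H = 73 °F → (73 − 32) × 5/9 = 22.78 °C = 295.93 K.
T_C = -5 °C → -5 + 273.15 = 268.15 K.
For a reversible heat pump, COP_HP = T_H/(T_H − T_C) = 295.93/27.78 = 10.6534.
Q_H = COP_HP · W = 10.6534 × 244 = 2600 kJ.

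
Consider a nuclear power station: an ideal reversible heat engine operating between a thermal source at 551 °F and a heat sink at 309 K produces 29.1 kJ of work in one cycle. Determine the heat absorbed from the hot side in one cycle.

T_H = 551 °F → (551 − 32) × 5/9 = 288.33 °C = 561.48 K.
η_rev = 1 − T_C/T_H = 1 − 309.00/561.48 = 0.4497.
Q_H = W/η = 29.1/0.4497 = 64.7 kJ.

Q_H ≈ 64.7 kJ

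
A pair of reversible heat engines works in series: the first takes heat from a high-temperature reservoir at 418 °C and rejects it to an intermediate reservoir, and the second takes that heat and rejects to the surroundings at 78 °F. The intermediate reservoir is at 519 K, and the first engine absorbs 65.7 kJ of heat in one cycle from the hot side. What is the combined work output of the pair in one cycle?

T_H = 418 °C → 418 + 273.15 = 691.15 K.
T_C = 78 °F → (78 − 32) × 5/9 = 25.56 °C = 298.71 K.
Two reversible stages in series are equivalent to a single Carnot engine between T_H and T_C, so η_total = 1 − T_C/T_H = 1 − 298.71/691.15 = 0.5678.
W_total = η_total · Q_H = 0.5678 × 65.7 = 37.3 kJ.

W_total ≈ 37.3 kJ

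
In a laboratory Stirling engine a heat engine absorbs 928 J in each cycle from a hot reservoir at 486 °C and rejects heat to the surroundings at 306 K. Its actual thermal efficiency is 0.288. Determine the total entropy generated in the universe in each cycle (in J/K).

T_H = 486 °C → 486 + 273.15 = 759.15 K.
W = η·Q_H = 0.288 × 928 = 267.3 J, so Q_C = Q_H − W = 660.7 J.
The hot reservoir loses entropy Q_H/T_H = 928/759.15 = 1.222 J/K; the cold reservoir gains Q_C/T_C = 660.7/306.00 = 2.159 J/K.
ΔS_univ = −Q_H/T_H + Q_C/T_C = 0.937 J/K (> 0, since η = 0.288 < η_Carnot = 0.597).

ΔS_univ ≈ 0.937 J/K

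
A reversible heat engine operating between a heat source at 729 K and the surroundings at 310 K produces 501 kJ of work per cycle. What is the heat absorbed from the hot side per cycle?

Q_H ≈ 872 kJ

Since the cycle is reversible, η = 1 − T_C/T_H = 1 − 310.00/729.00 = 0.5748.
Q_H = W/η = 501/0.5748 = 872 kJ.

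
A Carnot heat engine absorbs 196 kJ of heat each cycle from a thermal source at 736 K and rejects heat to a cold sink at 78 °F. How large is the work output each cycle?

W ≈ 116 kJ

T_C = 78 °F → (78 − 32) × 5/9 = 25.56 °C = 298.71 K.
The Carnot efficiency is η = 1 − T_C/T_H = 1 − 298.71/736.00 = 0.5942.
W = η·Q_H = 0.5942 × 196 = 116 kJ.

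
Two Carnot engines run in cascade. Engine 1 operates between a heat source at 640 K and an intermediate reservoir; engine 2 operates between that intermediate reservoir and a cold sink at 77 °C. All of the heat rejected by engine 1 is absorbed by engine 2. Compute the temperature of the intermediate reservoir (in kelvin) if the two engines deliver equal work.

T_m ≈ 495.1 K

T_C = 77 °C → 77 + 273.15 = 350.15 K.
For reversible stages Q_m = Q_H·(T_m/T_H). Setting W₁ = Q_H(1 − T_m/T_H) equal to W₂ = Q_m(1 − T_C/T_m) = Q_H·(T_m − T_C)/T_H gives T_H − T_m = T_m − T_C, so T_m = (T_H + T_C)/2 = (640.00 + 350.15)/2 = 495.1 K.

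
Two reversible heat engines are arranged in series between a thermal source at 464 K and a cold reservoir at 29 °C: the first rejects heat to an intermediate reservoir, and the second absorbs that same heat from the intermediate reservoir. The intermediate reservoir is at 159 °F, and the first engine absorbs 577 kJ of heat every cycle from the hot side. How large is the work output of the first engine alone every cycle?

T_C = 29 °C → 29 + 273.15 = 302.15 K.
T_m = 159 °F → (159 − 32) × 5/9 = 70.56 °C = 343.71 K.
First-stage efficiency η₁ = 1 − T_m/T_H = 1 − 343.71/464.00 = 0.2593.
W₁ = η₁·Q_H = 0.2593 × 577 = 150 kJ.

W₁ ≈ 150 kJ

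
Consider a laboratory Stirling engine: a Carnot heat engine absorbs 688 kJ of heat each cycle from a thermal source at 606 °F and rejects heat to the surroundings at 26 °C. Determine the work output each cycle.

T_H = 606 °F → (606 − 32) × 5/9 = 318.89 °C = 592.04 K.
T_C = 26 °C → 26 + 273.15 = 299.15 K.
For a reversible engine, η = 1 − T_C/T_H = 1 − 299.15/592.04 = 0.4947.
W = η·Q_H = 0.4947 × 688 = 340 kJ.

W ≈ 340 kJ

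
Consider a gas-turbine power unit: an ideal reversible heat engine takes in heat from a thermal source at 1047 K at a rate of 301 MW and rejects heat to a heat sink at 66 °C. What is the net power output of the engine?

Ẇ ≈ 203 MW

T_C = 66 °C → 66 + 273.15 = 339.15 K.
Carnot efficiency: η = 1 − T_C/T_H = 1 − 339.15/1047.00 = 0.6761.
W = η·Q_H = 0.6761 × 301 = 203 MW.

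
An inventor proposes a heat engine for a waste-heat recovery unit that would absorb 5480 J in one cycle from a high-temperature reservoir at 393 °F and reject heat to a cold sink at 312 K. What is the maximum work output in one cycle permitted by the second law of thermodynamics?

T_H = 393 °F → (393 − 32) × 5/9 = 200.56 °C = 473.71 K.
By the Carnot theorem, η_max = 1 − T_C/T_H = 1 − 312.00/473.71 = 0.3414.
W_max = η_max · Q_H = 0.3414 × 5480 = 1870 J.

W_max ≈ 1870 J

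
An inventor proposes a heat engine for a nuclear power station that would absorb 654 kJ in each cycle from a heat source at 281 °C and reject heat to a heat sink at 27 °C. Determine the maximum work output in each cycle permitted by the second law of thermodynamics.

W_max ≈ 300 kJ

T_H = 281 °C → 281 + 273.15 = 554.15 K.
T_C = 27 °C → 27 + 273.15 = 300.15 K.
The upper bound on efficiency is η_max = 1 − T_C/T_H = 1 − 300.15/554.15 = 0.4584.
W_max = η_max · Q_H = 0.4584 × 654 = 300 kJ.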